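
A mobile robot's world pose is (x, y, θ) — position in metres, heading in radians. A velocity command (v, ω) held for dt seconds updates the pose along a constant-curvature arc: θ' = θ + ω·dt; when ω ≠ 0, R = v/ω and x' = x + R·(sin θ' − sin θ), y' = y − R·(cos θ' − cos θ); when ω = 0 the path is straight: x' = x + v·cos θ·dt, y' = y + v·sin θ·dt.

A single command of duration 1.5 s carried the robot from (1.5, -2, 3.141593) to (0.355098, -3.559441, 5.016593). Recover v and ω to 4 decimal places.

Δθ = 5.016593 − 3.141593 = 1.875000
ω = Δθ/dt = 1.875000/1.5 = 1.2500
R = −Δy/(cos θ' − cos θ) = 1.2000
v = R·ω = 1.2000·1.2500 = 1.5000

v = 1.5000, ω = 1.2500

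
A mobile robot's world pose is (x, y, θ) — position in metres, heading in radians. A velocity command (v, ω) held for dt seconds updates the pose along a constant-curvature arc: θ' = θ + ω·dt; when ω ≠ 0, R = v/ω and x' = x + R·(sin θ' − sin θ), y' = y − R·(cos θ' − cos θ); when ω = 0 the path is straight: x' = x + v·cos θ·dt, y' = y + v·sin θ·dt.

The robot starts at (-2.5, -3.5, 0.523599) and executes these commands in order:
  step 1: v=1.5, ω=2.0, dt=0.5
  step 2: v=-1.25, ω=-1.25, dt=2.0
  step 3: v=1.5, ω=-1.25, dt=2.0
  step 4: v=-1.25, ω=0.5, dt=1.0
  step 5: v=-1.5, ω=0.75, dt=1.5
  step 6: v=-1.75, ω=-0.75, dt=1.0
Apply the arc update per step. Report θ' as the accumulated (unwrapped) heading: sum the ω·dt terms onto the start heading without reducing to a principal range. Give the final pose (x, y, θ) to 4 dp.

(-1.4742, -2.5351, -2.6014)

step 1: θ'=1.5236 (R=0.7500) → pose (-2.1258, -2.8859, 1.5236)
step 2: θ'=-0.9764 (R=1.0000) → pose (-3.9532, -3.3987, -0.9764)
step 3: θ'=-3.4764 (R=-1.2000) → pose (-5.3417, -5.2041, -3.4764)
step 4: θ'=-2.9764 (R=-2.5000) → pose (-4.1091, -5.3089, -2.9764)
step 5: θ'=-1.8514 (R=-2.0000) → pose (-2.5162, -3.8900, -1.8514)
step 6: θ'=-2.6014 (R=2.3333) → pose (-1.4742, -2.5351, -2.6014)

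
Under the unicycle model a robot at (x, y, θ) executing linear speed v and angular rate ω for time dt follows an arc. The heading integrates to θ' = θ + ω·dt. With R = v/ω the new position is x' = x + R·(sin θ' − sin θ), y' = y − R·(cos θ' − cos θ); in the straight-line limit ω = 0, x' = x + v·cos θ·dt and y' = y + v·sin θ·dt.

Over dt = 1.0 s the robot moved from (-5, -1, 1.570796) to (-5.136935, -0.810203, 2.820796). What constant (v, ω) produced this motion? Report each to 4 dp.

v = 0.2500, ω = 1.2500

Δθ = 2.820796 − 1.570796 = 1.250000
ω = Δθ/dt = 1.250000/1.0 = 1.2500
R = −Δy/(cos θ' − cos θ) = 0.2000
v = R·ω = 0.2000·1.2500 = 0.2500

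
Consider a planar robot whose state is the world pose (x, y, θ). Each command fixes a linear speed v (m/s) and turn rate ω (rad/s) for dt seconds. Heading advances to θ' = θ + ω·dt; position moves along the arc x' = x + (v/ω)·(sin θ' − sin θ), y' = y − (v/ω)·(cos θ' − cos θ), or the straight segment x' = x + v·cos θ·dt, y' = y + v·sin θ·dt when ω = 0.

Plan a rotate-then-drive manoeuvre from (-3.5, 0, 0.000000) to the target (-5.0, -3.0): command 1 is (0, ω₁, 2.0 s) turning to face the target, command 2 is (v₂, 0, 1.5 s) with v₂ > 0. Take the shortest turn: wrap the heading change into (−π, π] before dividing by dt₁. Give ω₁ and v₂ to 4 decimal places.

ω₁ = -1.0172, v₂ = 2.2361

heading to target = atan2(-3−0, -5−-3.5) = -2.0344
Δθ = wrap(-2.0344 − 0.0000) = -2.0344; ω₁ = Δθ/dt₁ = -1.0172
distance = √((-5−-3.5)² + (-3−0)²) = 3.3541; v₂ = distance/dt₂ = 2.2361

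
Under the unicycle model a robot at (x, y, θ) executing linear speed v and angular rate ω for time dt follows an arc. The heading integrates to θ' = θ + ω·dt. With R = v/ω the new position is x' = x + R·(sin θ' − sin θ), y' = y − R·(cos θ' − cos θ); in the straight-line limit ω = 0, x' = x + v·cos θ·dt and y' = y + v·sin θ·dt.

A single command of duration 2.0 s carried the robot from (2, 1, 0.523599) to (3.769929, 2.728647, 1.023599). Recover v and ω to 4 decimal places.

Δθ = 1.023599 − 0.523599 = 0.500000
ω = Δθ/dt = 0.500000/2.0 = 0.2500
R = Δx/(sin θ' − sin θ) = 5.0000
v = R·ω = 5.0000·0.2500 = 1.2500

v = 1.2500, ω = 0.2500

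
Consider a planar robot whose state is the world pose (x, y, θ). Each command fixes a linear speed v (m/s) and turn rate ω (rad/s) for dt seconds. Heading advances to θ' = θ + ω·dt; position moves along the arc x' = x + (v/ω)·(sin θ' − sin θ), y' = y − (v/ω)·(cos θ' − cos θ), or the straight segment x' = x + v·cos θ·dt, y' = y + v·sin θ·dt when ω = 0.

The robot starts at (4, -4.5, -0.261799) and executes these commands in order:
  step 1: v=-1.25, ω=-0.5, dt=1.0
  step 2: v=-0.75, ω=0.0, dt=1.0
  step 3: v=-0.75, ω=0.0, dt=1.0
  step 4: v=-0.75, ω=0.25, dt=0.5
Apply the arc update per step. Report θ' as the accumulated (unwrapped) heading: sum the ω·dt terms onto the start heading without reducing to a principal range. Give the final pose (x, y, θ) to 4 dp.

(1.5493, -2.6176, -0.6368)

step 1: θ'=-0.7618 (R=2.5000) → pose (2.9215, -3.8942, -0.7618)
step 2: θ'=-0.7618 (straight) → pose (2.3788, -3.3765, -0.7618)
step 3: θ'=-0.7618 (straight) → pose (1.8361, -2.8588, -0.7618)
step 4: θ'=-0.6368 (R=-3.0000) → pose (1.5493, -2.6176, -0.6368)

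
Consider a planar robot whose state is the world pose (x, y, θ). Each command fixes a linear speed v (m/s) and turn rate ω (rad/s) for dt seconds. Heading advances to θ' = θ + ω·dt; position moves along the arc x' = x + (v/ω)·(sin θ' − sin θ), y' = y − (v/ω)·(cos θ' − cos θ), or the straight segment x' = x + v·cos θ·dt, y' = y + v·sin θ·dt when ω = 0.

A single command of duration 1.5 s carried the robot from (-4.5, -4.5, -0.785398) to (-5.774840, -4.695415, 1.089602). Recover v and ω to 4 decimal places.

v = -1.0000, ω = 1.2500

Δθ = 1.089602 − -0.785398 = 1.875000
ω = Δθ/dt = 1.875000/1.5 = 1.2500
R = Δx/(sin θ' − sin θ) = -0.8000
v = R·ω = -0.8000·1.2500 = -1.0000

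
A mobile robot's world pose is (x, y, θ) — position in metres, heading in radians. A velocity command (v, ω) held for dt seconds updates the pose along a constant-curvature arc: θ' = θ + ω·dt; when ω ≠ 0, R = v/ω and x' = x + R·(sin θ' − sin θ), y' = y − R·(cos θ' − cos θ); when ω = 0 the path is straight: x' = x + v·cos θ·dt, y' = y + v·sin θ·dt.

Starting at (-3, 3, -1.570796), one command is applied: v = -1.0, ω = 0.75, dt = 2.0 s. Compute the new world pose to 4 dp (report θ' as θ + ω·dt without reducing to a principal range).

θ' = -1.5708 + 0.75·2.0 = -0.0708
R = v/ω = -1.0/0.75 = -1.3333
x' = -3 + -1.3333·(sin -0.0708 − sin -1.5708) = -4.2390
y' = 3 − -1.3333·(cos -0.0708 − cos -1.5708) = 4.3300

(-4.2390, 4.3300, -0.0708)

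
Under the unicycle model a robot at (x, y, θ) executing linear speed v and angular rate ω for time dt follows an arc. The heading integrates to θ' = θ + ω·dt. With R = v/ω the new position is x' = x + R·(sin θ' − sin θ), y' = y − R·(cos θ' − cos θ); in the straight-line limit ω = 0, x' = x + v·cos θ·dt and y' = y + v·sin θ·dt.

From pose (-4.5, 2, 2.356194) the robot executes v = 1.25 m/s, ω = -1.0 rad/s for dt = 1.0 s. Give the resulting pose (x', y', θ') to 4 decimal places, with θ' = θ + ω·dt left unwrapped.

(-4.8374, 3.1501, 1.3562)

θ' = 2.3562 + -1.0·1.0 = 1.3562
R = v/ω = 1.25/-1.0 = -1.2500
x' = -4.5 + -1.2500·(sin 1.3562 − sin 2.3562) = -4.8374
y' = 2 − -1.2500·(cos 1.3562 − cos 2.3562) = 3.1501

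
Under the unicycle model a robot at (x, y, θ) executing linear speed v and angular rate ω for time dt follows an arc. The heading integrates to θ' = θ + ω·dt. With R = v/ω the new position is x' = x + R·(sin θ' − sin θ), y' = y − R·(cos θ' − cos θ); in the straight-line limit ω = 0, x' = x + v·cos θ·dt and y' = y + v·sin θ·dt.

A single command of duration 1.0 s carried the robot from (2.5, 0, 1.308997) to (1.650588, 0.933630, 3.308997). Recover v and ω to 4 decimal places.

v = 1.5000, ω = 2.0000

Δθ = 3.308997 − 1.308997 = 2.000000
ω = Δθ/dt = 2.000000/1.0 = 2.0000
R = −Δy/(cos θ' − cos θ) = 0.7500
v = R·ω = 0.7500·2.0000 = 1.5000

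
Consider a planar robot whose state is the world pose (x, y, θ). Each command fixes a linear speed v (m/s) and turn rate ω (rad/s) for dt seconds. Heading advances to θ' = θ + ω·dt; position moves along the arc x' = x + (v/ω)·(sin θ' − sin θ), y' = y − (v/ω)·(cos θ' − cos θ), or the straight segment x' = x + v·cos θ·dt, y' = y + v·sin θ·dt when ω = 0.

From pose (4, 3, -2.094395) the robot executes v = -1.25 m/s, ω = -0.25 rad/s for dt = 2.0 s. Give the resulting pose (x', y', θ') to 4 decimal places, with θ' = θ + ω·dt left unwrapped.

(5.7286, 4.7699, -2.5944)

θ' = -2.0944 + -0.25·2.0 = -2.5944
R = v/ω = -1.25/-0.25 = 5.0000
x' = 4 + 5.0000·(sin -2.5944 − sin -2.0944) = 5.7286
y' = 3 − 5.0000·(cos -2.5944 − cos -2.0944) = 4.7699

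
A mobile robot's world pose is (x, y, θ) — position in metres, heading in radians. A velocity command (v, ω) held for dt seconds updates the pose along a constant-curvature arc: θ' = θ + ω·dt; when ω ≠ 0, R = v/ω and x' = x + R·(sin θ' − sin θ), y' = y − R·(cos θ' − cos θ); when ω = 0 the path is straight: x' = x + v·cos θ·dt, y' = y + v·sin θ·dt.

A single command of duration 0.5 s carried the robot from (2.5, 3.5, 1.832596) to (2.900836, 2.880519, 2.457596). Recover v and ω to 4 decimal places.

Δθ = 2.457596 − 1.832596 = 0.625000
ω = Δθ/dt = 0.625000/0.5 = 1.2500
R = −Δy/(cos θ' − cos θ) = -1.2000
v = R·ω = -1.2000·1.2500 = -1.5000

v = -1.5000, ω = 1.2500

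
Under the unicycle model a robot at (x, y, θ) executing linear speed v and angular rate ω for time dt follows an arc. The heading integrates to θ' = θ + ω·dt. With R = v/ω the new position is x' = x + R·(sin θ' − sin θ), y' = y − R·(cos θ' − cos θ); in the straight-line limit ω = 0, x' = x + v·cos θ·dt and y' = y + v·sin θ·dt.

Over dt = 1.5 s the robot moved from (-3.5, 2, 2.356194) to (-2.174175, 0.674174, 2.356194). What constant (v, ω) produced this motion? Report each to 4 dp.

v = -1.2500, ω = 0.0000

Δθ = 2.356194 − 2.356194 = 0.000000
ω = Δθ/dt = 0.000000/1.5 = 0.0000
ω = 0 → v = (Δx·cos θ + Δy·sin θ)/dt = -1.2500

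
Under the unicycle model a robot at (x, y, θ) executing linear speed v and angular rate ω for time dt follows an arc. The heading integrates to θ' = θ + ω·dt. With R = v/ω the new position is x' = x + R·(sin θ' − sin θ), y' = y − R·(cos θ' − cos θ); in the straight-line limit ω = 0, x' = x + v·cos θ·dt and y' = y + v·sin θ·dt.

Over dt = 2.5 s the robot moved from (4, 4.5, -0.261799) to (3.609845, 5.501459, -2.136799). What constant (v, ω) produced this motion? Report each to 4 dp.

v = -0.5000, ω = -0.7500

Δθ = -2.136799 − -0.261799 = -1.875000
ω = Δθ/dt = -1.875000/2.5 = -0.7500
R = −Δy/(cos θ' − cos θ) = 0.6667
v = R·ω = 0.6667·-0.7500 = -0.5000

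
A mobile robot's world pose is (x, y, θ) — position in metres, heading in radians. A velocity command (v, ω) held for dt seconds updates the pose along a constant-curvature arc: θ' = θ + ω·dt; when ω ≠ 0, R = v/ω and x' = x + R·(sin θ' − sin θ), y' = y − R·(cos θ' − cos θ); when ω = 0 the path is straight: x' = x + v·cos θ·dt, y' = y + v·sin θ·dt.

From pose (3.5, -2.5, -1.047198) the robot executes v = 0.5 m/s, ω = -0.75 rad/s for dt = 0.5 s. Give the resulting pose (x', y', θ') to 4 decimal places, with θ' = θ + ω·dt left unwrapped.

(3.5820, -2.7346, -1.4222)

θ' = -1.0472 + -0.75·0.5 = -1.4222
R = v/ω = 0.5/-0.75 = -0.6667
x' = 3.5 + -0.6667·(sin -1.4222 − sin -1.0472) = 3.5820
y' = -2.5 − -0.6667·(cos -1.4222 − cos -1.0472) = -2.7346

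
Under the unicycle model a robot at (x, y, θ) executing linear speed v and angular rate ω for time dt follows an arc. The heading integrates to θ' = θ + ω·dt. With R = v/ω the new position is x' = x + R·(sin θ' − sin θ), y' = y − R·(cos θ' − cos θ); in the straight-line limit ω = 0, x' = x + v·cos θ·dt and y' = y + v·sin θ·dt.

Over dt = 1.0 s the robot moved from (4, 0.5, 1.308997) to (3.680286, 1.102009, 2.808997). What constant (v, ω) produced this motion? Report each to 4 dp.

Δθ = 2.808997 − 1.308997 = 1.500000
ω = Δθ/dt = 1.500000/1.0 = 1.5000
R = −Δy/(cos θ' − cos θ) = 0.5000
v = R·ω = 0.5000·1.5000 = 0.7500

v = 0.7500, ω = 1.5000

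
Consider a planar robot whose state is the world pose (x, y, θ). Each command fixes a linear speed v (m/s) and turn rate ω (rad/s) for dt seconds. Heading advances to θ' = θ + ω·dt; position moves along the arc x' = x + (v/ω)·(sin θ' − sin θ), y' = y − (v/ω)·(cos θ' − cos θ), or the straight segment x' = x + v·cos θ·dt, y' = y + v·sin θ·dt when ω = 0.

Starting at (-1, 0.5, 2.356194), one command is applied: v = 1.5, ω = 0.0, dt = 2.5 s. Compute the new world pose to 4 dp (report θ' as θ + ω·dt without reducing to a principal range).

θ' = 2.3562 + 0.0·2.5 = 2.3562
ω = 0 → straight: x' = -1 + 1.5·cos(2.3562)·2.5 = -3.6516
y' = 0.5 + 1.5·sin(2.3562)·2.5 = 3.1517

(-3.6516, 3.1517, 2.3562)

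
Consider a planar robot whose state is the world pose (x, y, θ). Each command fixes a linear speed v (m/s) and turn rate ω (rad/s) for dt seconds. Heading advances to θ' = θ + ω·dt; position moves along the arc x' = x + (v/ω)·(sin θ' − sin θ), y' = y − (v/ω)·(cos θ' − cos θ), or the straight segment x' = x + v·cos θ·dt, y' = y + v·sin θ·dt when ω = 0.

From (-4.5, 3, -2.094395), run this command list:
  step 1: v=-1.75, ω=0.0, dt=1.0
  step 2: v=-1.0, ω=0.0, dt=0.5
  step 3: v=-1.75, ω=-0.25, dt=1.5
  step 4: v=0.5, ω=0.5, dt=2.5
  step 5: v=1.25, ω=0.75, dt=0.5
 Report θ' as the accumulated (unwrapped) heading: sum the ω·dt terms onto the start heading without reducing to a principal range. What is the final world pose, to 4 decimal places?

step 1: θ'=-2.0944 (straight) → pose (-3.6250, 4.5155, -2.0944)
step 2: θ'=-2.0944 (straight) → pose (-3.3750, 4.9486, -2.0944)
step 3: θ'=-2.4694 (R=7.0000) → pose (-1.6718, 6.9257, -2.4694)
step 4: θ'=-1.2194 (R=1.0000) → pose (-1.9880, 5.7991, -1.2194)
step 5: θ'=-0.8444 (R=1.6667) → pose (-1.6691, 5.2658, -0.8444)

(-1.6691, 5.2658, -0.8444)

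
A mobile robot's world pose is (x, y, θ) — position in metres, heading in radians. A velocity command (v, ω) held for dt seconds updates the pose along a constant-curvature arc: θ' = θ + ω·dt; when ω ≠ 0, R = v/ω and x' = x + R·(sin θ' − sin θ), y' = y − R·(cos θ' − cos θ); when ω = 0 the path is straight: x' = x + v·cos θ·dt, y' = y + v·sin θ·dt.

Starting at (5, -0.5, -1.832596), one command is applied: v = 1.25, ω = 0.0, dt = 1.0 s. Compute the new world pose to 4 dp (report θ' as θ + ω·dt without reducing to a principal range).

(4.6765, -1.7074, -1.8326)

θ' = -1.8326 + 0.0·1.0 = -1.8326
ω = 0 → straight: x' = 5 + 1.25·cos(-1.8326)·1.0 = 4.6765
y' = -0.5 + 1.25·sin(-1.8326)·1.0 = -1.7074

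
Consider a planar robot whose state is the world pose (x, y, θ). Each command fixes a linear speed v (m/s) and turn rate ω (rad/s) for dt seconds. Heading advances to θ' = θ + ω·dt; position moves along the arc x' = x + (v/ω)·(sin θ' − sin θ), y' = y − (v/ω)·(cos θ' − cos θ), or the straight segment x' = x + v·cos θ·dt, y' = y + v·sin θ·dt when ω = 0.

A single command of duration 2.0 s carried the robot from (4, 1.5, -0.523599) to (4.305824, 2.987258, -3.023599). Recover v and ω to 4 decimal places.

v = -1.0000, ω = -1.2500

Δθ = -3.023599 − -0.523599 = -2.500000
ω = Δθ/dt = -2.500000/2.0 = -1.2500
R = −Δy/(cos θ' − cos θ) = 0.8000
v = R·ω = 0.8000·-1.2500 = -1.0000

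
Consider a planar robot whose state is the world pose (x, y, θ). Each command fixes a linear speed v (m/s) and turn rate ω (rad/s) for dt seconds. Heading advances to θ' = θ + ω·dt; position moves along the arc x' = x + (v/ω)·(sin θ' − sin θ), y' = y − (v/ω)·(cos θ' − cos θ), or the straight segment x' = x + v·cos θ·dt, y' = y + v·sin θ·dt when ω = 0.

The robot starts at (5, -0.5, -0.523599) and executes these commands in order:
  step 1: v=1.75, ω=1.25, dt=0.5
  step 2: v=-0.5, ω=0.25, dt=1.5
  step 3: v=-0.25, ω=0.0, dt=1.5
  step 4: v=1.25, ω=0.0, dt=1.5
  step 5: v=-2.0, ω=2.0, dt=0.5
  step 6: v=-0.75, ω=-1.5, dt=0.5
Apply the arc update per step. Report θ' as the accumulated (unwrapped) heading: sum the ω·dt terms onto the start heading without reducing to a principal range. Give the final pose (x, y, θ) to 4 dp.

(5.7573, -1.3260, 0.7264)

step 1: θ'=0.1014 (R=1.4000) → pose (5.8417, -0.6804, 0.1014)
step 2: θ'=0.4764 (R=-2.0000) → pose (5.1270, -0.8928, 0.4764)
step 3: θ'=0.4764 (straight) → pose (4.7938, -1.0648, 0.4764)
step 4: θ'=0.4764 (straight) → pose (6.4600, -0.2049, 0.4764)
step 5: θ'=1.4764 (R=-1.0000) → pose (5.9230, -0.9993, 1.4764)
step 6: θ'=0.7264 (R=0.5000) → pose (5.7573, -1.3260, 0.7264)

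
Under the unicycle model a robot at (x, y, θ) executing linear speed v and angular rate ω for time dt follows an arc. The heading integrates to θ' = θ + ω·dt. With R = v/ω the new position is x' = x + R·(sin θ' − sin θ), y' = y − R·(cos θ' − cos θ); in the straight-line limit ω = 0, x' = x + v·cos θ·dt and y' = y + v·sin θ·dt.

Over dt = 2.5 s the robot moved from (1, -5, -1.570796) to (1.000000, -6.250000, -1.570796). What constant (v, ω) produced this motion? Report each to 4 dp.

Δθ = -1.570796 − -1.570796 = 0.000000
ω = Δθ/dt = 0.000000/2.5 = 0.0000
ω = 0 → v = (Δx·cos θ + Δy·sin θ)/dt = 0.5000

v = 0.5000, ω = 0.0000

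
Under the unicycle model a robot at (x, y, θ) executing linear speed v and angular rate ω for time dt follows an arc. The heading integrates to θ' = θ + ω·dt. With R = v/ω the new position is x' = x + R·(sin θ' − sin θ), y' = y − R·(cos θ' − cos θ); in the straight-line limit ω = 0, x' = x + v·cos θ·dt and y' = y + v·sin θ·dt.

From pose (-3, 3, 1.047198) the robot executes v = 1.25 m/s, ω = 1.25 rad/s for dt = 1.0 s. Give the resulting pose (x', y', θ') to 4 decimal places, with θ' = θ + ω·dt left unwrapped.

θ' = 1.0472 + 1.25·1.0 = 2.2972
R = v/ω = 1.25/1.25 = 1.0000
x' = -3 + 1.0000·(sin 2.2972 − sin 1.0472) = -3.1185
y' = 3 − 1.0000·(cos 2.2972 − cos 1.0472) = 4.1642

(-3.1185, 4.1642, 2.2972)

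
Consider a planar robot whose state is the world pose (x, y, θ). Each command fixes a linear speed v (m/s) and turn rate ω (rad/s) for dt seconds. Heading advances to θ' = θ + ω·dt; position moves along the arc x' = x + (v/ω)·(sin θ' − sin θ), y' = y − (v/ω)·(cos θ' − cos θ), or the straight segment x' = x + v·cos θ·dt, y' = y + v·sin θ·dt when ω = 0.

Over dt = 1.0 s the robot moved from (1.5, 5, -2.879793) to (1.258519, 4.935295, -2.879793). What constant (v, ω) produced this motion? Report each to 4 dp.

Δθ = -2.879793 − -2.879793 = 0.000000
ω = Δθ/dt = 0.000000/1.0 = 0.0000
ω = 0 → v = (Δx·cos θ + Δy·sin θ)/dt = 0.2500

v = 0.2500, ω = 0.0000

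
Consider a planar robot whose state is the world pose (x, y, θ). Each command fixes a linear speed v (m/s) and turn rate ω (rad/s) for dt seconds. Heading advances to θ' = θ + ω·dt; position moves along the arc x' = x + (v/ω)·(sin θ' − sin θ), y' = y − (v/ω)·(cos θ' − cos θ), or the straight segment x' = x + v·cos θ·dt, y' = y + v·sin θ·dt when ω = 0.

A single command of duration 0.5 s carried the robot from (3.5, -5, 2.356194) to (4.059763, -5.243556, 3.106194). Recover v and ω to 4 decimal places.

v = -1.2500, ω = 1.5000

Δθ = 3.106194 − 2.356194 = 0.750000
ω = Δθ/dt = 0.750000/0.5 = 1.5000
R = Δx/(sin θ' − sin θ) = -0.8333
v = R·ω = -0.8333·1.5000 = -1.2500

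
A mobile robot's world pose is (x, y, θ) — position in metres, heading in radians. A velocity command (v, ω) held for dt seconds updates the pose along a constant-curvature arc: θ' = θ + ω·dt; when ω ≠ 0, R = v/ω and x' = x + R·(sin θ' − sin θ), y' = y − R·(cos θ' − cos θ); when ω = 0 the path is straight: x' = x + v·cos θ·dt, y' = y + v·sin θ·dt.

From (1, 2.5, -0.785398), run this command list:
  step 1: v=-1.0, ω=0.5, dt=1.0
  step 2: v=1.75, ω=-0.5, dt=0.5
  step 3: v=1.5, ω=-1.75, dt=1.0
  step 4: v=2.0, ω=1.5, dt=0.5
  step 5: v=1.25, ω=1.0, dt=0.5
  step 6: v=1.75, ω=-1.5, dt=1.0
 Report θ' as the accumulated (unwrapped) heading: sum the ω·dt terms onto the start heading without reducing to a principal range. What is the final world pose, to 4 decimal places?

step 1: θ'=-0.2854 (R=-2.0000) → pose (0.1489, 3.0049, -0.2854)
step 2: θ'=-0.5354 (R=-3.5000) → pose (0.9491, 2.6567, -0.5354)
step 3: θ'=-2.2854 (R=-0.8571) → pose (1.1593, 1.3578, -2.2854)
step 4: θ'=-1.5354 (R=1.3333) → pose (0.8339, 0.4368, -1.5354)
step 5: θ'=-1.0354 (R=1.2500) → pose (1.0080, -0.1566, -1.0354)
step 6: θ'=-2.5354 (R=-1.1667) → pose (0.6693, -1.7106, -2.5354)

(0.6693, -1.7106, -2.5354)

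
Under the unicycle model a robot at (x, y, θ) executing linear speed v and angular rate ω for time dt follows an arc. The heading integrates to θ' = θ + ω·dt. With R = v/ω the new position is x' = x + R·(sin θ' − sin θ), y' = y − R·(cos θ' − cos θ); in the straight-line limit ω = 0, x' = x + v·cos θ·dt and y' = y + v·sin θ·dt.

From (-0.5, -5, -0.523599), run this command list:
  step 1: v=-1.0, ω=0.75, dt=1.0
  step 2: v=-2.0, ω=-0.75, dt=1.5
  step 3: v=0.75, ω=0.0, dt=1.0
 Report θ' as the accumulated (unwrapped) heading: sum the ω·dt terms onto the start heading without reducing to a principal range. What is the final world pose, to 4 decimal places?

(-3.6841, -4.5042, -0.8986)

step 1: θ'=0.2264 (R=-1.3333) → pose (-1.4660, -4.8554, 0.2264)
step 2: θ'=-0.8986 (R=2.6667) → pose (-4.1511, -3.9173, -0.8986)
step 3: θ'=-0.8986 (straight) → pose (-3.6841, -4.5042, -0.8986)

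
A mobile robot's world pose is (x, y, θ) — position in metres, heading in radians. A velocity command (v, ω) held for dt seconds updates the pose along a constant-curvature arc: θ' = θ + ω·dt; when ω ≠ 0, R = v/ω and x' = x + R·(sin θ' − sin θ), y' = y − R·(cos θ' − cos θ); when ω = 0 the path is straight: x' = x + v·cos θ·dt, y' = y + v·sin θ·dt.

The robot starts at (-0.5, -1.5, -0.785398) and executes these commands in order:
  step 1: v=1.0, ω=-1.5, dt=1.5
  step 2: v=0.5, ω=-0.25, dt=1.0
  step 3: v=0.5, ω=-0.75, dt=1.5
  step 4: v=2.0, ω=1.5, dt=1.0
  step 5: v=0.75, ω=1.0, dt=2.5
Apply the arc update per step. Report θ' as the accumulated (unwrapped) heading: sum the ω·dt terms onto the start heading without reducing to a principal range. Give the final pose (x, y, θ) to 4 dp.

(-3.6462, -2.6799, -0.4104)

step 1: θ'=-3.0354 (R=-0.6667) → pose (-0.9007, -2.6343, -3.0354)
step 2: θ'=-3.2854 (R=-2.0000) → pose (-1.3994, -2.6249, -3.2854)
step 3: θ'=-4.4104 (R=-0.6667) → pose (-1.9403, -2.1634, -4.4104)
step 4: θ'=-2.9104 (R=1.3333) → pose (-3.5188, -1.2621, -2.9104)
step 5: θ'=-0.4104 (R=0.7500) → pose (-3.6462, -2.6799, -0.4104)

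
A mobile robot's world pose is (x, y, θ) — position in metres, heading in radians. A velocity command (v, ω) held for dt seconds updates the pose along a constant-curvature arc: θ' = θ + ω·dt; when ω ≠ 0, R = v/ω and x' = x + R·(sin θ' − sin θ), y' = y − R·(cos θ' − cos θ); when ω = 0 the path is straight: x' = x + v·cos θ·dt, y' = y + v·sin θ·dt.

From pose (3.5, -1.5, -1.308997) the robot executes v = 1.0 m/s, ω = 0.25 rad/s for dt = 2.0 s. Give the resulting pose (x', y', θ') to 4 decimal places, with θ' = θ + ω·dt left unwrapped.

(4.4693, -3.2256, -0.8090)

θ' = -1.3090 + 0.25·2.0 = -0.8090
R = v/ω = 1.0/0.25 = 4.0000
x' = 3.5 + 4.0000·(sin -0.8090 − sin -1.3090) = 4.4693
y' = -1.5 − 4.0000·(cos -0.8090 − cos -1.3090) = -3.2256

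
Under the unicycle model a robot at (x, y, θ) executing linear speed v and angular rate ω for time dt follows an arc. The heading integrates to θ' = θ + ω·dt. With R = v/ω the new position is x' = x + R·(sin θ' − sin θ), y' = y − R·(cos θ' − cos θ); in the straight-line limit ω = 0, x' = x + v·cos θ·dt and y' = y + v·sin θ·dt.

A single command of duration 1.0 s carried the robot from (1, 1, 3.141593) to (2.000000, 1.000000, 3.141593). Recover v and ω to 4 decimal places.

Δθ = 3.141593 − 3.141593 = 0.000000
ω = Δθ/dt = 0.000000/1.0 = 0.0000
ω = 0 → v = (Δx·cos θ + Δy·sin θ)/dt = -1.0000

v = -1.0000, ω = 0.0000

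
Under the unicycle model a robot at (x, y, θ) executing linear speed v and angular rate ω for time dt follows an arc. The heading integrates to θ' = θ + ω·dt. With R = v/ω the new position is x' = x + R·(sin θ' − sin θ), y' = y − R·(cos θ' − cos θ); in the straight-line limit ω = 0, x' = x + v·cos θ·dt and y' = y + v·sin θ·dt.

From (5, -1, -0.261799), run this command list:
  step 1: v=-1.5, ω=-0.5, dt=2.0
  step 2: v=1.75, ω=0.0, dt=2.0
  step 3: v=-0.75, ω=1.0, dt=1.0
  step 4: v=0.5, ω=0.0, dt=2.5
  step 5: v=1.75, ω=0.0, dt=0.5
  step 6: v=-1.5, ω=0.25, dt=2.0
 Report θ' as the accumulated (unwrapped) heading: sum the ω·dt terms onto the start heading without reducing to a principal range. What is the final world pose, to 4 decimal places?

step 1: θ'=-1.2618 (R=3.0000) → pose (2.9185, 0.9855, -1.2618)
step 2: θ'=-1.2618 (straight) → pose (3.9829, -2.3488, -1.2618)
step 3: θ'=-0.2618 (R=-0.7500) → pose (3.4625, -1.8524, -0.2618)
step 4: θ'=-0.2618 (straight) → pose (4.6699, -2.1759, -0.2618)
step 5: θ'=-0.2618 (straight) → pose (5.5151, -2.4024, -0.2618)
step 6: θ'=0.2382 (R=-6.0000) → pose (2.5465, -2.3674, 0.2382)

(2.5465, -2.3674, 0.2382)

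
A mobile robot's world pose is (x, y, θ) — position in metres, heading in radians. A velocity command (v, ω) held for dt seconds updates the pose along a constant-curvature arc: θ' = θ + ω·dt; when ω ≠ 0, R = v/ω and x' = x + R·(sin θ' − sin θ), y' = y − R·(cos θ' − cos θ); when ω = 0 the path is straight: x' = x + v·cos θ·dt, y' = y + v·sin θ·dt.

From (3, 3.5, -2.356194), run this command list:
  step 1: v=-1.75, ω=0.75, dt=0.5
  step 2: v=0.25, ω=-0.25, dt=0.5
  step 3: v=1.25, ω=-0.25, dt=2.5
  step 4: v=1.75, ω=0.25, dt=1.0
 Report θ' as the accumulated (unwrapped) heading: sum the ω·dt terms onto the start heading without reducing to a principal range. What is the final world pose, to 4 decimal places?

(-0.3739, 1.1834, -2.4812)

step 1: θ'=-1.9812 (R=-2.3333) → pose (3.4897, 4.2190, -1.9812)
step 2: θ'=-2.1062 (R=-1.0000) → pose (3.4328, 4.1078, -2.1062)
step 3: θ'=-2.7312 (R=-5.0000) → pose (1.1273, 2.0739, -2.7312)
step 4: θ'=-2.4812 (R=7.0000) → pose (-0.3739, 1.1834, -2.4812)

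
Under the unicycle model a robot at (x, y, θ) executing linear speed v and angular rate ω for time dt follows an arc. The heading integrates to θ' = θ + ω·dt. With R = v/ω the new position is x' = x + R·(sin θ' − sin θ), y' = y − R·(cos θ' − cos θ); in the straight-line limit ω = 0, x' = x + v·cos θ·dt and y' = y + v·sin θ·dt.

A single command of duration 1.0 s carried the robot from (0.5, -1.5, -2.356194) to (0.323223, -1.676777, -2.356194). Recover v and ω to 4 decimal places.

v = 0.2500, ω = 0.0000

Δθ = -2.356194 − -2.356194 = 0.000000
ω = Δθ/dt = 0.000000/1.0 = 0.0000
ω = 0 → v = (Δx·cos θ + Δy·sin θ)/dt = 0.2500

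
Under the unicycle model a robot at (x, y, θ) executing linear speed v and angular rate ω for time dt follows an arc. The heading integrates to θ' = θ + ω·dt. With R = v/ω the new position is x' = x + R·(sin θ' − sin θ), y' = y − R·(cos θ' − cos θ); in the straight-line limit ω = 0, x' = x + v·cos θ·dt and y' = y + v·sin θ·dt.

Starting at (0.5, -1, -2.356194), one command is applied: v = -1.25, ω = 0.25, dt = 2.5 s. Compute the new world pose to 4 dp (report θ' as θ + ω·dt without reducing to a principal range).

(1.9003, 1.7370, -1.7312)

θ' = -2.3562 + 0.25·2.5 = -1.7312
R = v/ω = -1.25/0.25 = -5.0000
x' = 0.5 + -5.0000·(sin -1.7312 − sin -2.3562) = 1.9003
y' = -1 − -5.0000·(cos -1.7312 − cos -2.3562) = 1.7370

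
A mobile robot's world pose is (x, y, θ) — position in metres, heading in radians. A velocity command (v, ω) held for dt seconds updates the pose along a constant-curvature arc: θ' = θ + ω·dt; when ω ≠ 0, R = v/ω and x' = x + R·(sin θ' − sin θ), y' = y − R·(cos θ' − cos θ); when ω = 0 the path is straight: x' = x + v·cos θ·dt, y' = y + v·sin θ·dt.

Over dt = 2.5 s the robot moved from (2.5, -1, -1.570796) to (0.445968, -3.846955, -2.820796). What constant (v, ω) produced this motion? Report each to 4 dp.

v = 1.5000, ω = -0.5000

Δθ = -2.820796 − -1.570796 = -1.250000
ω = Δθ/dt = -1.250000/2.5 = -0.5000
R = −Δy/(cos θ' − cos θ) = -3.0000
v = R·ω = -3.0000·-0.5000 = 1.5000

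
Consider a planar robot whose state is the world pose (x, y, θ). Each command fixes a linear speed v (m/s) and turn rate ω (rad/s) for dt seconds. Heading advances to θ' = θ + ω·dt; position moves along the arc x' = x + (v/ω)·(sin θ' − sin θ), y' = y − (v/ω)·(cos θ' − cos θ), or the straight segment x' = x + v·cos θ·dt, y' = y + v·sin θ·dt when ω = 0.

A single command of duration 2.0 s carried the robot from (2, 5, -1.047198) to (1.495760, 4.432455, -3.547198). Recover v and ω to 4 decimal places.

v = 0.5000, ω = -1.2500

Δθ = -3.547198 − -1.047198 = -2.500000
ω = Δθ/dt = -2.500000/2.0 = -1.2500
R = −Δy/(cos θ' − cos θ) = -0.4000
v = R·ω = -0.4000·-1.2500 = 0.5000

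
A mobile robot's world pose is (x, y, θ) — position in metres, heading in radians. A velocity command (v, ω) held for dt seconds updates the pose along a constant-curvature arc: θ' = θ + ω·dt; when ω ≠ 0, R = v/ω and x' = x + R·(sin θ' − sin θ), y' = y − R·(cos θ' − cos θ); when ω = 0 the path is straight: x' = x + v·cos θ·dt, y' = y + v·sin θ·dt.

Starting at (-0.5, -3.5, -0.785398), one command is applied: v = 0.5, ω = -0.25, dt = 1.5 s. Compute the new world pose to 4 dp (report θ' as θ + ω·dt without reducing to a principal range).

(-0.0803, -4.1163, -1.1604)

θ' = -0.7854 + -0.25·1.5 = -1.1604
R = v/ω = 0.5/-0.25 = -2.0000
x' = -0.5 + -2.0000·(sin -1.1604 − sin -0.7854) = -0.0803
y' = -3.5 − -2.0000·(cos -1.1604 − cos -0.7854) = -4.1163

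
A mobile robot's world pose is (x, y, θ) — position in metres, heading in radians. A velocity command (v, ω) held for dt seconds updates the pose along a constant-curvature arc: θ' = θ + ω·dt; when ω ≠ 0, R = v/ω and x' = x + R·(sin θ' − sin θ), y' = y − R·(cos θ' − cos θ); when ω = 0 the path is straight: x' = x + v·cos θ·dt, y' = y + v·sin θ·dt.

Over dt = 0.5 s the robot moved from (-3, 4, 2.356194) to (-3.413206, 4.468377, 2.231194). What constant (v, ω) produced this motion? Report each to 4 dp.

Δθ = 2.231194 − 2.356194 = -0.125000
ω = Δθ/dt = -0.125000/0.5 = -0.2500
R = −Δy/(cos θ' − cos θ) = -5.0000
v = R·ω = -5.0000·-0.2500 = 1.2500

v = 1.2500, ω = -0.2500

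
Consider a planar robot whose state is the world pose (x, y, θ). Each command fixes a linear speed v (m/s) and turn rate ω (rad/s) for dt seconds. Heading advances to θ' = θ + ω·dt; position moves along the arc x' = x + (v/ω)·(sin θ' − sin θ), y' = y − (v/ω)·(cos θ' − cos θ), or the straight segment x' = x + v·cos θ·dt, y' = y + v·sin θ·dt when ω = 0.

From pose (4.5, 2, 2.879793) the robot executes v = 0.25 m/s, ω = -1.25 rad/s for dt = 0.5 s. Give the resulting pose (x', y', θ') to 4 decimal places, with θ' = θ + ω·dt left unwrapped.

(4.3968, 2.0668, 2.2548)

θ' = 2.8798 + -1.25·0.5 = 2.2548
R = v/ω = 0.25/-1.25 = -0.2000
x' = 4.5 + -0.2000·(sin 2.2548 − sin 2.8798) = 4.3968
y' = 2 − -0.2000·(cos 2.2548 − cos 2.8798) = 2.0668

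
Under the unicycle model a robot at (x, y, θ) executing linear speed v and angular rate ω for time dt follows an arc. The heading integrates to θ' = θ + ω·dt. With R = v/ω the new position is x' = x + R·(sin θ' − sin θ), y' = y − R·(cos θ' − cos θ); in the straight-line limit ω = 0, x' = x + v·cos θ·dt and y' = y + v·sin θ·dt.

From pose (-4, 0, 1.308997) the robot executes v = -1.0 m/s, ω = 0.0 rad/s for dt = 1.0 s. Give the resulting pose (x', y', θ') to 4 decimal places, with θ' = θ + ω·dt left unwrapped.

(-4.2588, -0.9659, 1.3090)

θ' = 1.3090 + 0.0·1.0 = 1.3090
ω = 0 → straight: x' = -4 + -1.0·cos(1.3090)·1.0 = -4.2588
y' = 0 + -1.0·sin(1.3090)·1.0 = -0.9659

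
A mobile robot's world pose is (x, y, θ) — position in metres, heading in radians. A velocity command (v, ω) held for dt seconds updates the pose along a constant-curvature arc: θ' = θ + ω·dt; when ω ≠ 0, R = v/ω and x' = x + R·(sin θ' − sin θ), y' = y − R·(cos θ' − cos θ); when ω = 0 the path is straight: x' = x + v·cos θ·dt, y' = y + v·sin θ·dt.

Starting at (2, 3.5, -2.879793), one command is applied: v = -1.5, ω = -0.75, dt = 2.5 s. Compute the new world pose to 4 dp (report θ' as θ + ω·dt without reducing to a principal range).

(4.5158, 1.4834, -4.7548)

θ' = -2.8798 + -0.75·2.5 = -4.7548
R = v/ω = -1.5/-0.75 = 2.0000
x' = 2 + 2.0000·(sin -4.7548 − sin -2.8798) = 4.5158
y' = 3.5 − 2.0000·(cos -4.7548 − cos -2.8798) = 1.4834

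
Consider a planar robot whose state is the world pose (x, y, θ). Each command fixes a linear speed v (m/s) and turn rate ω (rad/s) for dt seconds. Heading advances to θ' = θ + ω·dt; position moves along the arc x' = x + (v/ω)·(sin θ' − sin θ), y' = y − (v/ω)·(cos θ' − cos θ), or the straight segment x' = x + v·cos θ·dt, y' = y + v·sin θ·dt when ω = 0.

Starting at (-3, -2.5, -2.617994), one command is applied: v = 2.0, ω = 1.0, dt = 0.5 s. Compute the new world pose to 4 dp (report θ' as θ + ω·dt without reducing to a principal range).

θ' = -2.6180 + 1.0·0.5 = -2.1180
R = v/ω = 2.0/1.0 = 2.0000
x' = -3 + 2.0000·(sin -2.1180 − sin -2.6180) = -3.7080
y' = -2.5 − 2.0000·(cos -2.1180 − cos -2.6180) = -3.1915

(-3.7080, -3.1915, -2.1180)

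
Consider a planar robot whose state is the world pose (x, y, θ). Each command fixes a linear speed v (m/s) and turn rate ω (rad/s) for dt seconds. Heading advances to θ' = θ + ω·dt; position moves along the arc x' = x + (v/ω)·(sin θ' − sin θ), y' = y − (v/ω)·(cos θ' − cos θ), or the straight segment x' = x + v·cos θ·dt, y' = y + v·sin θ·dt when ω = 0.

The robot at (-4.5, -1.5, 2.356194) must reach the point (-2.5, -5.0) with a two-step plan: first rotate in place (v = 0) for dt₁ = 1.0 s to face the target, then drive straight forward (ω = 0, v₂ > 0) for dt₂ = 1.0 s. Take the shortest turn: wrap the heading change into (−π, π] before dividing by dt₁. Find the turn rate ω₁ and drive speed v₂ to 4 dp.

heading to target = atan2(-5−-1.5, -2.5−-4.5) = -1.0517
Δθ = wrap(-1.0517 − 2.3562) = 2.8753; ω₁ = Δθ/dt₁ = 2.8753
distance = √((-2.5−-4.5)² + (-5−-1.5)²) = 4.0311; v₂ = distance/dt₂ = 4.0311

ω₁ = 2.8753, v₂ = 4.0311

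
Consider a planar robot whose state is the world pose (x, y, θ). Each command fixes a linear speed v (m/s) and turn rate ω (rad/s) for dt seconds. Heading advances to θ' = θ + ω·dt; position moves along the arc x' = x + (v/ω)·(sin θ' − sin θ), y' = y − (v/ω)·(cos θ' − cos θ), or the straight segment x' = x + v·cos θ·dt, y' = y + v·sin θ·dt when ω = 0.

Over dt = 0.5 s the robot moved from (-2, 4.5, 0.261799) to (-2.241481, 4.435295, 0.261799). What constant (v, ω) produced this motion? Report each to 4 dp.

v = -0.5000, ω = 0.0000

Δθ = 0.261799 − 0.261799 = 0.000000
ω = Δθ/dt = 0.000000/0.5 = 0.0000
ω = 0 → v = (Δx·cos θ + Δy·sin θ)/dt = -0.5000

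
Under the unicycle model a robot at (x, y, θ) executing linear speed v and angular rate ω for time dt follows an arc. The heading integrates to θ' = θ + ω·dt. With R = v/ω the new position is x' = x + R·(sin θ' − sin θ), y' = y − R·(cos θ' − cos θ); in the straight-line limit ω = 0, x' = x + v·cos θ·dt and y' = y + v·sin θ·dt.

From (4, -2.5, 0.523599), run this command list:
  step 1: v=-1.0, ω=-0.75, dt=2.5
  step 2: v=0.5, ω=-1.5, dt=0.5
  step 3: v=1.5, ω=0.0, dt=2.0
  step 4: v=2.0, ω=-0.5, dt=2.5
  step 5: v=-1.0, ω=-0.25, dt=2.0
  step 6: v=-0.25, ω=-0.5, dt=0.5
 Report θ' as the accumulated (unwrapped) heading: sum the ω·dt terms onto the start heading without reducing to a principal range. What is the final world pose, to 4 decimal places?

step 1: θ'=-1.3514 (R=1.3333) → pose (2.0320, -1.6355, -1.3514)
step 2: θ'=-2.1014 (R=-0.3333) → pose (1.9941, -1.8767, -2.1014)
step 3: θ'=-2.1014 (straight) → pose (0.4760, -4.4642, -2.1014)
step 4: θ'=-3.3514 (R=-4.0000) → pose (-3.8071, -6.3523, -3.3514)
step 5: θ'=-3.8514 (R=4.0000) → pose (-2.0335, -7.2306, -3.8514)
step 6: θ'=-4.1014 (R=0.5000) → pose (-1.9498, -7.3230, -4.1014)

(-1.9498, -7.3230, -4.1014)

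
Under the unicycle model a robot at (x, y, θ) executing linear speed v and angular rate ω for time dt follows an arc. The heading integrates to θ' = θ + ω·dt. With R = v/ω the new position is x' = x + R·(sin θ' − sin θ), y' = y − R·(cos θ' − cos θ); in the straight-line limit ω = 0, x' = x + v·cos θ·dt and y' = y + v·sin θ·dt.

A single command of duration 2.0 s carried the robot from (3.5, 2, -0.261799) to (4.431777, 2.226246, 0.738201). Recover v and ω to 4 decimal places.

Δθ = 0.738201 − -0.261799 = 1.000000
ω = Δθ/dt = 1.000000/2.0 = 0.5000
R = Δx/(sin θ' − sin θ) = 1.0000
v = R·ω = 1.0000·0.5000 = 0.5000

v = 0.5000, ω = 0.5000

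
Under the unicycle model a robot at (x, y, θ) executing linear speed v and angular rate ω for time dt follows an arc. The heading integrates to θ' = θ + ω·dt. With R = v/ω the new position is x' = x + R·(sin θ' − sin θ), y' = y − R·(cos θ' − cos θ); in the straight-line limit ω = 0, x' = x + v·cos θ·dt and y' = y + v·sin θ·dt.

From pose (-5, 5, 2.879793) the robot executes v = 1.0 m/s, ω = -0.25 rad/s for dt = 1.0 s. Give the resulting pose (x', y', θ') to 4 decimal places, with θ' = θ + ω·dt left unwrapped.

θ' = 2.8798 + -0.25·1.0 = 2.6298
R = v/ω = 1.0/-0.25 = -4.0000
x' = -5 + -4.0000·(sin 2.6298 − sin 2.8798) = -5.9237
y' = 5 − -4.0000·(cos 2.6298 − cos 2.8798) = 5.3762

(-5.9237, 5.3762, 2.6298)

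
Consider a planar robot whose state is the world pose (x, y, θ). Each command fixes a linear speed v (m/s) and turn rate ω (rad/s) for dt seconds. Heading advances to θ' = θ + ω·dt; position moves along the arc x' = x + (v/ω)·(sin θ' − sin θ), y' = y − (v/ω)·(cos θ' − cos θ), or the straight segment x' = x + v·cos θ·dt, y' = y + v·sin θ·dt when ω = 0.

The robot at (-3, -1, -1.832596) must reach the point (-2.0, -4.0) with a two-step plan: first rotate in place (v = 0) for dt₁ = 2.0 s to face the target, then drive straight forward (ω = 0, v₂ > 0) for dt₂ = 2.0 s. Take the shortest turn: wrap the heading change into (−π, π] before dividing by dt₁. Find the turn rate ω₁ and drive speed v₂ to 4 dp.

heading to target = atan2(-4−-1, -2−-3) = -1.2490
Δθ = wrap(-1.2490 − -1.8326) = 0.5836; ω₁ = Δθ/dt₁ = 0.2918
distance = √((-2−-3)² + (-4−-1)²) = 3.1623; v₂ = distance/dt₂ = 1.5811

ω₁ = 0.2918, v₂ = 1.5811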